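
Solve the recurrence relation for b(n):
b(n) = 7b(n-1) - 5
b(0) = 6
First-order linear non-homogeneous.
Homogeneous solution: b_h(n) = A·(7)^n.
Try constant particular solution b_p = K: K = 7K - 5 ⇒ K = \frac{5}{6}.
General: b(n) = A·(7)^n + \frac{5}{6}.
Apply b(0) = 6: A + \frac{5}{6} = 6 ⇒ A = \frac{31}{6}.
So b(n) = \frac{31 \cdot 7^{n}}{6} + \frac{5}{6}.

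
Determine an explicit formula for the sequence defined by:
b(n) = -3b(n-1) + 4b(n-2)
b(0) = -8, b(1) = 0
Characteristic equation: x² + 3x - 4 = 0, which factors as (x - (-4))(x - (1)) = 0.
Roots r₁ = -4, r₂ = 1 (distinct).
General solution: b(n) = A·(-4)^n + B·(1)^n.
From b(0) = -8: A + B = -8.
From b(1) = 0: -4A + B = 0.
Solving: A = - \frac{8}{5}, B = - \frac{32}{5}.
So b(n) = - \frac{8 \left(-4\right)^{n}}{5} - \frac{32}{5}.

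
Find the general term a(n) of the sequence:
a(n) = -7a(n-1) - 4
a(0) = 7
First-order linear non-homogeneous.
Homogeneous solution: a_h(n) = A·(-7)^n.
Try constant particular solution a_p = K: K = -7K - 4 ⇒ K = - \frac{1}{2}.
General: a(n) = A·(-7)^n - \frac{1}{2}.
Apply a(0) = 7: A - \frac{1}{2} = 7 ⇒ A = \frac{15}{2}.
So a(n) = \frac{15 \left(-7\right)^{n}}{2} - \frac{1}{2}.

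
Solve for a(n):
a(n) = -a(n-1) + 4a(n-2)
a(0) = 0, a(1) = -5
Characteristic equation: x² + x - 4 = 0.
Discriminant Δ = (-1)² + 4·(4) = 17.
Roots r₁,₂ = (-1 ± √17)/2, so r₁ = - \frac{1}{2} + \frac{\sqrt{17}}{2}, r₂ = - \frac{\sqrt{17}}{2} - \frac{1}{2}.
General solution: a(n) = A·r₁^n + B·r₂^n.
From the initial conditions, A + B = 0 and r₁A + r₂B = -5.
Since r₁ - r₂ = √17: A = (-5 - (0)r₂)/√17 = - \frac{5 \sqrt{17}}{17}, and B = 0 - A = \frac{5 \sqrt{17}}{17}.
So a(n) = \left(- \frac{5 \sqrt{17}}{17}\right)\left(- \frac{1}{2} + \frac{\sqrt{17}}{2}\right)^n + \left(\frac{5 \sqrt{17}}{17}\right)\left(- \frac{\sqrt{17}}{2} - \frac{1}{2}\right)^n.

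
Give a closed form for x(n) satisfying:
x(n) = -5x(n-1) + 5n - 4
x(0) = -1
First-order linear with linear forcing.
Homogeneous solution: x_h(n) = A·(-5)^n.
Try particular x_p(n) = pn + q. Substituting:
  pn + q = -5(p(n-1) + q) + 5n - 4.
Matching the n-coefficient: p = -5p + 5 ⇒ p = \frac{5}{6}.
Matching constants: q = 5p - 5q - 4 ⇒ q = \frac{1}{36}.
General: x(n) = A·(-5)^n + \frac{5 n}{6} + \frac{1}{36}.
Apply x(0) = -1: A + \frac{1}{36} = -1 ⇒ A = - \frac{37}{36}.
So x(n) = - \frac{37 \left(-5\right)^{n}}{36} + \frac{5 n}{6} + \frac{1}{36}.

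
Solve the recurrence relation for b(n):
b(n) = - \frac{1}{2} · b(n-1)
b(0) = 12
Pure geometric recurrence with ratio - \frac{1}{2}.
By induction b(n) = b(0) · (- \frac{1}{2})^n = 12 \left(- \frac{1}{2}\right)^{n}.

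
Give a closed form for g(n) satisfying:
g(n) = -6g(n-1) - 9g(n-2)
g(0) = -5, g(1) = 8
Characteristic equation: x² + 6x + 9 = 0, which is (x - (-3))².
Repeated root r = -3.
General solution: g(n) = (A + Bn)·(-3)^n.
From g(0) = -5: A = -5.
From g(1) = 8: (A + B)·(-3) = 8 ⇒ B = \frac{7}{3}.
So g(n) = \left(\frac{7 n}{3} - 5\right) \cdot (-3)^n.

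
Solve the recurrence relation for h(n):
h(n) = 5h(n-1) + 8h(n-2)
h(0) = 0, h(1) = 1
Characteristic equation: x² - 5x - 8 = 0.
Discriminant Δ = (5)² + 4·(8) = 57.
Roots r₁,₂ = (5 ± √57)/2, so r₁ = \frac{5}{2} + \frac{\sqrt{57}}{2}, r₂ = \frac{5}{2} - \frac{\sqrt{57}}{2}.
General solution: h(n) = A·r₁^n + B·r₂^n.
From the initial conditions, A + B = 0 and r₁A + r₂B = 1.
Since r₁ - r₂ = √57: A = (1 - (0)r₂)/√57 = \frac{\sqrt{57}}{57}, and B = 0 - A = - \frac{\sqrt{57}}{57}.
So h(n) = \left(\frac{\sqrt{57}}{57}\right)\left(\frac{5}{2} + \frac{\sqrt{57}}{2}\right)^n + \left(- \frac{\sqrt{57}}{57}\right)\left(\frac{5}{2} - \frac{\sqrt{57}}{2}\right)^n.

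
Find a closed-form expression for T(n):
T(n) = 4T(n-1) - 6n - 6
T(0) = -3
First-order linear with linear forcing.
Homogeneous solution: T_h(n) = A·(4)^n.
Try particular T_p(n) = pn + q. Substituting:
  pn + q = 4(p(n-1) + q) - 6n - 6.
Matching the n-coefficient: p = 4p - 6 ⇒ p = 2.
Matching constants: q = -4p + 4q - 6 ⇒ q = \frac{14}{3}.
General: T(n) = A·(4)^n + 2 n + \frac{14}{3}.
Apply T(0) = -3: A + \frac{14}{3} = -3 ⇒ A = - \frac{23}{3}.
So T(n) = - \frac{23 \cdot 4^{n}}{3} + 2 n + \frac{14}{3}.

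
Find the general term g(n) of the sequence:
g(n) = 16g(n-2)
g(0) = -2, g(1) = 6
Characteristic equation: x² - 16 = 0, which factors as (x - (4))(x - (-4)) = 0.
Roots r₁ = 4, r₂ = -4 (distinct).
General solution: g(n) = A·(4)^n + B·(-4)^n.
From g(0) = -2: A + B = -2.
From g(1) = 6: 4A - 4B = 6.
Solving: A = - \frac{1}{4}, B = - \frac{7}{4}.
So g(n) = - \frac{7 \left(-4\right)^{n}}{4} - \frac{4^{n}}{4}.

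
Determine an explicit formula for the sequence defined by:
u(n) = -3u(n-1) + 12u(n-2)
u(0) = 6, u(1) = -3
Characteristic equation: x² + 3x - 12 = 0.
Discriminant Δ = (-3)² + 4·(12) = 57.
Roots r₁,₂ = (-3 ± √57)/2, so r₁ = - \frac{3}{2} + \frac{\sqrt{57}}{2}, r₂ = - \frac{\sqrt{57}}{2} - \frac{3}{2}.
General solution: u(n) = A·r₁^n + B·r₂^n.
From the initial conditions, A + B = 6 and r₁A + r₂B = -3.
Since r₁ - r₂ = √57: A = (-3 - (6)r₂)/√57 = \frac{2 \sqrt{57}}{19} + 3, and B = 6 - A = 3 - \frac{2 \sqrt{57}}{19}.
So u(n) = \left(\frac{2 \sqrt{57}}{19} + 3\right)\left(- \frac{3}{2} + \frac{\sqrt{57}}{2}\right)^n + \left(3 - \frac{2 \sqrt{57}}{19}\right)\left(- \frac{\sqrt{57}}{2} - \frac{3}{2}\right)^n.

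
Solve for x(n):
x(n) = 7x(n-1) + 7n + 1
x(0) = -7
First-order linear with linear forcing.
Homogeneous solution: x_h(n) = A·(7)^n.
Try particular x_p(n) = pn + q. Substituting:
  pn + q = 7(p(n-1) + q) + 7n + 1.
Matching the n-coefficient: p = 7p + 7 ⇒ p = - \frac{7}{6}.
Matching constants: q = -7p + 7q + 1 ⇒ q = - \frac{55}{36}.
General: x(n) = A·(7)^n - \frac{7 n}{6} - \frac{55}{36}.
Apply x(0) = -7: A - \frac{55}{36} = -7 ⇒ A = - \frac{197}{36}.
So x(n) = - \frac{197 \cdot 7^{n}}{36} - \frac{7 n}{6} - \frac{55}{36}.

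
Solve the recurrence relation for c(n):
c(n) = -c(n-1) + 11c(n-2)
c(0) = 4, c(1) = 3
Characteristic equation: x² + x - 11 = 0.
Discriminant Δ = (-1)² + 4·(11) = 45.
Roots r₁,₂ = (-1 ± √45)/2, so r₁ = - \frac{1}{2} + \frac{3 \sqrt{5}}{2}, r₂ = - \frac{3 \sqrt{5}}{2} - \frac{1}{2}.
General solution: c(n) = A·r₁^n + B·r₂^n.
From the initial conditions, A + B = 4 and r₁A + r₂B = 3.
Since r₁ - r₂ = √45: A = (3 - (4)r₂)/√45 = \frac{\sqrt{5}}{3} + 2, and B = 4 - A = 2 - \frac{\sqrt{5}}{3}.
So c(n) = \left(\frac{\sqrt{5}}{3} + 2\right)\left(- \frac{1}{2} + \frac{3 \sqrt{5}}{2}\right)^n + \left(2 - \frac{\sqrt{5}}{3}\right)\left(- \frac{3 \sqrt{5}}{2} - \frac{1}{2}\right)^n.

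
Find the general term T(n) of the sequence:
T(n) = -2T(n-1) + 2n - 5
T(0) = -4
First-order linear with linear forcing.
Homogeneous solution: T_h(n) = A·(-2)^n.
Try particular T_p(n) = pn + q. Substituting:
  pn + q = -2(p(n-1) + q) + 2n - 5.
Matching the n-coefficient: p = -2p + 2 ⇒ p = \frac{2}{3}.
Matching constants: q = 2p - 2q - 5 ⇒ q = - \frac{11}{9}.
General: T(n) = A·(-2)^n + \frac{2 n}{3} - \frac{11}{9}.
Apply T(0) = -4: A - \frac{11}{9} = -4 ⇒ A = - \frac{25}{9}.
So T(n) = - \frac{25 \left(-2\right)^{n}}{9} + \frac{2 n}{3} - \frac{11}{9}.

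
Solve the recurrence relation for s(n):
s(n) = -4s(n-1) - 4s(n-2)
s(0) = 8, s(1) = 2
Characteristic equation: x² + 4x + 4 = 0, which is (x - (-2))².
Repeated root r = -2.
General solution: s(n) = (A + Bn)·(-2)^n.
From s(0) = 8: A = 8.
From s(1) = 2: (A + B)·(-2) = 2 ⇒ B = -9.
So s(n) = \left(8 - 9 n\right) \cdot (-2)^n.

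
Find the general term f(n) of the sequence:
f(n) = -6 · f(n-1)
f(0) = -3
Pure geometric recurrence with ratio -6.
By induction f(n) = f(0) · (-6)^n = - 3 \left(-6\right)^{n}.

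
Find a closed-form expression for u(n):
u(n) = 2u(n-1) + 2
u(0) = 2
First-order linear non-homogeneous.
Homogeneous solution: u_h(n) = A·(2)^n.
Try constant particular solution u_p = K: K = 2K + 2 ⇒ K = -2.
General: u(n) = A·(2)^n - 2.
Apply u(0) = 2: A - 2 = 2 ⇒ A = 4.
So u(n) = 4 \cdot 2^{n} - 2.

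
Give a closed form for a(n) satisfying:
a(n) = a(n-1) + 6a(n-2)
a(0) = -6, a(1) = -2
Characteristic equation: x² - x - 6 = 0, which factors as (x - (3))(x - (-2)) = 0.
Roots r₁ = 3, r₂ = -2 (distinct).
General solution: a(n) = A·(3)^n + B·(-2)^n.
From a(0) = -6: A + B = -6.
From a(1) = -2: 3A - 2B = -2.
Solving: A = - \frac{14}{5}, B = - \frac{16}{5}.
So a(n) = - \frac{16 \left(-2\right)^{n}}{5} - \frac{14 \cdot 3^{n}}{5}.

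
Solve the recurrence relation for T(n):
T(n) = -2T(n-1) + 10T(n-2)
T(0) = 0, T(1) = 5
Characteristic equation: x² + 2x - 10 = 0.
Discriminant Δ = (-2)² + 4·(10) = 44.
Roots r₁,₂ = (-2 ± √44)/2, so r₁ = -1 + \sqrt{11}, r₂ = - \sqrt{11} - 1.
General solution: T(n) = A·r₁^n + B·r₂^n.
From the initial conditions, A + B = 0 and r₁A + r₂B = 5.
Since r₁ - r₂ = √44: A = (5 - (0)r₂)/√44 = \frac{5 \sqrt{11}}{22}, and B = 0 - A = - \frac{5 \sqrt{11}}{22}.
So T(n) = \left(\frac{5 \sqrt{11}}{22}\right)\left(-1 + \sqrt{11}\right)^n + \left(- \frac{5 \sqrt{11}}{22}\right)\left(- \sqrt{11} - 1\right)^n.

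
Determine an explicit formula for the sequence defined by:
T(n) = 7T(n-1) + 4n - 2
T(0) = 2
First-order linear with linear forcing.
Homogeneous solution: T_h(n) = A·(7)^n.
Try particular T_p(n) = pn + q. Substituting:
  pn + q = 7(p(n-1) + q) + 4n - 2.
Matching the n-coefficient: p = 7p + 4 ⇒ p = - \frac{2}{3}.
Matching constants: q = -7p + 7q - 2 ⇒ q = - \frac{4}{9}.
General: T(n) = A·(7)^n - \frac{2 n}{3} - \frac{4}{9}.
Apply T(0) = 2: A - \frac{4}{9} = 2 ⇒ A = \frac{22}{9}.
So T(n) = \frac{22 \cdot 7^{n}}{9} - \frac{2 n}{3} - \frac{4}{9}.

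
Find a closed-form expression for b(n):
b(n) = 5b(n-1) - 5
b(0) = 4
First-order linear non-homogeneous.
Homogeneous solution: b_h(n) = A·(5)^n.
Try constant particular solution b_p = K: K = 5K - 5 ⇒ K = \frac{5}{4}.
General: b(n) = A·(5)^n + \frac{5}{4}.
Apply b(0) = 4: A + \frac{5}{4} = 4 ⇒ A = \frac{11}{4}.
So b(n) = \frac{11 \cdot 5^{n}}{4} + \frac{5}{4}.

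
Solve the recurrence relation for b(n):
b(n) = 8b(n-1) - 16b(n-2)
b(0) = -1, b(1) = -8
Characteristic equation: x² - 8x + 16 = 0, which is (x - (4))².
Repeated root r = 4.
General solution: b(n) = (A + Bn)·(4)^n.
From b(0) = -1: A = -1.
From b(1) = -8: (A + B)·(4) = -8 ⇒ B = -1.
So b(n) = \left(- n - 1\right) \cdot (4)^n.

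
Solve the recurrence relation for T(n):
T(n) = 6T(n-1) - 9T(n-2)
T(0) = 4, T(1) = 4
Characteristic equation: x² - 6x + 9 = 0, which is (x - (3))².
Repeated root r = 3.
General solution: T(n) = (A + Bn)·(3)^n.
From T(0) = 4: A = 4.
From T(1) = 4: (A + B)·(3) = 4 ⇒ B = - \frac{8}{3}.
So T(n) = \left(4 - \frac{8 n}{3}\right) \cdot (3)^n.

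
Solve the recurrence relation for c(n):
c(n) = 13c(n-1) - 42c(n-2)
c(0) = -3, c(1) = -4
Characteristic equation: x² - 13x + 42 = 0, which factors as (x - (6))(x - (7)) = 0.
Roots r₁ = 6, r₂ = 7 (distinct).
General solution: c(n) = A·(6)^n + B·(7)^n.
From c(0) = -3: A + B = -3.
From c(1) = -4: 6A + 7B = -4.
Solving: A = -17, B = 14.
So c(n) = - 17 \cdot 6^{n} + 14 \cdot 7^{n}.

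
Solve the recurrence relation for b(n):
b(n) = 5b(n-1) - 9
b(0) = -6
First-order linear non-homogeneous.
Homogeneous solution: b_h(n) = A·(5)^n.
Try constant particular solution b_p = K: K = 5K - 9 ⇒ K = \frac{9}{4}.
General: b(n) = A·(5)^n + \frac{9}{4}.
Apply b(0) = -6: A + \frac{9}{4} = -6 ⇒ A = - \frac{33}{4}.
So b(n) = \frac{9}{4} - \frac{33 \cdot 5^{n}}{4}.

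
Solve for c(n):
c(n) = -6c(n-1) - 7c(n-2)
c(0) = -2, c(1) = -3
Characteristic equation: x² + 6x + 7 = 0.
Discriminant Δ = (-6)² + 4·(-7) = 8.
Roots r₁,₂ = (-6 ± √8)/2, so r₁ = -3 + \sqrt{2}, r₂ = -3 - \sqrt{2}.
General solution: c(n) = A·r₁^n + B·r₂^n.
From the initial conditions, A + B = -2 and r₁A + r₂B = -3.
Since r₁ - r₂ = √8: A = (-3 - (-2)r₂)/√8 = - \frac{9 \sqrt{2}}{4} - 1, and B = -2 - A = -1 + \frac{9 \sqrt{2}}{4}.
So c(n) = \left(- \frac{9 \sqrt{2}}{4} - 1\right)\left(-3 + \sqrt{2}\right)^n + \left(-1 + \frac{9 \sqrt{2}}{4}\right)\left(-3 - \sqrt{2}\right)^n.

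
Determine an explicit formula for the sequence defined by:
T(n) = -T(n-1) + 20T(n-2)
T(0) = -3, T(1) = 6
Characteristic equation: x² + x - 20 = 0, which factors as (x - (4))(x - (-5)) = 0.
Roots r₁ = 4, r₂ = -5 (distinct).
General solution: T(n) = A·(4)^n + B·(-5)^n.
From T(0) = -3: A + B = -3.
From T(1) = 6: 4A - 5B = 6.
Solving: A = -1, B = -2.
So T(n) = - 2 \left(-5\right)^{n} - 4^{n}.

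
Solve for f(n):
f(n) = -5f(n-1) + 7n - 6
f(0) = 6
First-order linear with linear forcing.
Homogeneous solution: f_h(n) = A·(-5)^n.
Try particular f_p(n) = pn + q. Substituting:
  pn + q = -5(p(n-1) + q) + 7n - 6.
Matching the n-coefficient: p = -5p + 7 ⇒ p = \frac{7}{6}.
Matching constants: q = 5p - 5q - 6 ⇒ q = - \frac{1}{36}.
General: f(n) = A·(-5)^n + \frac{7 n}{6} - \frac{1}{36}.
Apply f(0) = 6: A - \frac{1}{36} = 6 ⇒ A = \frac{217}{36}.
So f(n) = \frac{217 \left(-5\right)^{n}}{36} + \frac{7 n}{6} - \frac{1}{36}.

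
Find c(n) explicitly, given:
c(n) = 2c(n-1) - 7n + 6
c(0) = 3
First-order linear with linear forcing.
Homogeneous solution: c_h(n) = A·(2)^n.
Try particular c_p(n) = pn + q. Substituting:
  pn + q = 2(p(n-1) + q) - 7n + 6.
Matching the n-coefficient: p = 2p - 7 ⇒ p = 7.
Matching constants: q = -2p + 2q + 6 ⇒ q = 8.
General: c(n) = A·(2)^n + 7 n + 8.
Apply c(0) = 3: A + 8 = 3 ⇒ A = -5.
So c(n) = - 5 \cdot 2^{n} + 7 n + 8.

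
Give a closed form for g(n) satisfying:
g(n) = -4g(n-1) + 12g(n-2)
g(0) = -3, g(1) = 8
Characteristic equation: x² + 4x - 12 = 0, which factors as (x - (2))(x - (-6)) = 0.
Roots r₁ = 2, r₂ = -6 (distinct).
General solution: g(n) = A·(2)^n + B·(-6)^n.
From g(0) = -3: A + B = -3.
From g(1) = 8: 2A - 6B = 8.
Solving: A = - \frac{5}{4}, B = - \frac{7}{4}.
So g(n) = - \frac{7 \left(-6\right)^{n}}{4} - \frac{5 \cdot 2^{n}}{4}.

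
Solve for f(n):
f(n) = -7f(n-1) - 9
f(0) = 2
First-order linear non-homogeneous.
Homogeneous solution: f_h(n) = A·(-7)^n.
Try constant particular solution f_p = K: K = -7K - 9 ⇒ K = - \frac{9}{8}.
General: f(n) = A·(-7)^n - \frac{9}{8}.
Apply f(0) = 2: A - \frac{9}{8} = 2 ⇒ A = \frac{25}{8}.
So f(n) = \frac{25 \left(-7\right)^{n}}{8} - \frac{9}{8}.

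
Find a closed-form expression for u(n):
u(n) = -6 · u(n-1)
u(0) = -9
Pure geometric recurrence with ratio -6.
By induction u(n) = u(0) · (-6)^n = - 9 \left(-6\right)^{n}.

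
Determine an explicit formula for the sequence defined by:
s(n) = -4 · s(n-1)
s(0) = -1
Pure geometric recurrence with ratio -4.
By induction s(n) = s(0) · (-4)^n = - \left(-4\right)^{n}.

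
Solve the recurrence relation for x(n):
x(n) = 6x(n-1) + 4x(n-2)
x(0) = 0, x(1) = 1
Characteristic equation: x² - 6x - 4 = 0.
Discriminant Δ = (6)² + 4·(4) = 52.
Roots r₁,₂ = (6 ± √52)/2, so r₁ = 3 + \sqrt{13}, r₂ = 3 - \sqrt{13}.
General solution: x(n) = A·r₁^n + B·r₂^n.
From the initial conditions, A + B = 0 and r₁A + r₂B = 1.
Since r₁ - r₂ = √52: A = (1 - (0)r₂)/√52 = \frac{\sqrt{13}}{26}, and B = 0 - A = - \frac{\sqrt{13}}{26}.
So x(n) = \left(\frac{\sqrt{13}}{26}\right)\left(3 + \sqrt{13}\right)^n + \left(- \frac{\sqrt{13}}{26}\right)\left(3 - \sqrt{13}\right)^n.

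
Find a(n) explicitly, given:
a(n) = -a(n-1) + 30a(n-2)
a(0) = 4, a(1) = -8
Characteristic equation: x² + x - 30 = 0, which factors as (x - (-6))(x - (5)) = 0.
Roots r₁ = -6, r₂ = 5 (distinct).
General solution: a(n) = A·(-6)^n + B·(5)^n.
From a(0) = 4: A + B = 4.
From a(1) = -8: -6A + 5B = -8.
Solving: A = \frac{28}{11}, B = \frac{16}{11}.
So a(n) = \frac{28 \left(-6\right)^{n}}{11} + \frac{16 \cdot 5^{n}}{11}.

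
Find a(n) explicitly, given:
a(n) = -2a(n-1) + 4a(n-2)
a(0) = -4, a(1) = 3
Characteristic equation: x² + 2x - 4 = 0.
Discriminant Δ = (-2)² + 4·(4) = 20.
Roots r₁,₂ = (-2 ± √20)/2, so r₁ = -1 + \sqrt{5}, r₂ = - \sqrt{5} - 1.
General solution: a(n) = A·r₁^n + B·r₂^n.
From the initial conditions, A + B = -4 and r₁A + r₂B = 3.
Since r₁ - r₂ = √20: A = (3 - (-4)r₂)/√20 = -2 - \frac{\sqrt{5}}{10}, and B = -4 - A = -2 + \frac{\sqrt{5}}{10}.
So a(n) = \left(-2 - \frac{\sqrt{5}}{10}\right)\left(-1 + \sqrt{5}\right)^n + \left(-2 + \frac{\sqrt{5}}{10}\right)\left(- \sqrt{5} - 1\right)^n.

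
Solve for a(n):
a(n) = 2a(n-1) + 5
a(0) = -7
First-order linear non-homogeneous.
Homogeneous solution: a_h(n) = A·(2)^n.
Try constant particular solution a_p = K: K = 2K + 5 ⇒ K = -5.
General: a(n) = A·(2)^n - 5.
Apply a(0) = -7: A - 5 = -7 ⇒ A = -2.
So a(n) = - 2 \cdot 2^{n} - 5.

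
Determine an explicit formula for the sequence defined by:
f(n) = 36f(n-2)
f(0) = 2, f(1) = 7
Characteristic equation: x² - 36 = 0, which factors as (x - (6))(x - (-6)) = 0.
Roots r₁ = 6, r₂ = -6 (distinct).
General solution: f(n) = A·(6)^n + B·(-6)^n.
From f(0) = 2: A + B = 2.
From f(1) = 7: 6A - 6B = 7.
Solving: A = \frac{19}{12}, B = \frac{5}{12}.
So f(n) = \frac{5 \left(-6\right)^{n}}{12} + \frac{19 \cdot 6^{n}}{12}.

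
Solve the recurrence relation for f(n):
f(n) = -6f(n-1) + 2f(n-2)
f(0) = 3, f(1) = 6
Characteristic equation: x² + 6x - 2 = 0.
Discriminant Δ = (-6)² + 4·(2) = 44.
Roots r₁,₂ = (-6 ± √44)/2, so r₁ = -3 + \sqrt{11}, r₂ = - \sqrt{11} - 3.
General solution: f(n) = A·r₁^n + B·r₂^n.
From the initial conditions, A + B = 3 and r₁A + r₂B = 6.
Since r₁ - r₂ = √44: A = (6 - (3)r₂)/√44 = \frac{3}{2} + \frac{15 \sqrt{11}}{22}, and B = 3 - A = \frac{3}{2} - \frac{15 \sqrt{11}}{22}.
So f(n) = \left(\frac{3}{2} + \frac{15 \sqrt{11}}{22}\right)\left(-3 + \sqrt{11}\right)^n + \left(\frac{3}{2} - \frac{15 \sqrt{11}}{22}\right)\left(- \sqrt{11} - 3\right)^n.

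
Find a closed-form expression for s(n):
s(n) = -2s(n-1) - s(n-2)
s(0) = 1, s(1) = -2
Characteristic equation: x² + 2x + 1 = 0, which is (x - (-1))².
Repeated root r = -1.
General solution: s(n) = (A + Bn)·(-1)^n.
From s(0) = 1: A = 1.
From s(1) = -2: (A + B)·(-1) = -2 ⇒ B = 1.
So s(n) = \left(n + 1\right) \cdot (-1)^n.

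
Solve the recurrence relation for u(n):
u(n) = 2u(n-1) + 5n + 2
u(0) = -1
First-order linear with linear forcing.
Homogeneous solution: u_h(n) = A·(2)^n.
Try particular u_p(n) = pn + q. Substituting:
  pn + q = 2(p(n-1) + q) + 5n + 2.
Matching the n-coefficient: p = 2p + 5 ⇒ p = -5.
Matching constants: q = -2p + 2q + 2 ⇒ q = -12.
General: u(n) = A·(2)^n - 5 n - 12.
Apply u(0) = -1: A - 12 = -1 ⇒ A = 11.
So u(n) = 11 \cdot 2^{n} - 5 n - 12.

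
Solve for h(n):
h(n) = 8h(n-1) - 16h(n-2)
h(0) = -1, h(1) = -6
Characteristic equation: x² - 8x + 16 = 0, which is (x - (4))².
Repeated root r = 4.
General solution: h(n) = (A + Bn)·(4)^n.
From h(0) = -1: A = -1.
From h(1) = -6: (A + B)·(4) = -6 ⇒ B = - \frac{1}{2}.
So h(n) = \left(- \frac{n}{2} - 1\right) \cdot (4)^n.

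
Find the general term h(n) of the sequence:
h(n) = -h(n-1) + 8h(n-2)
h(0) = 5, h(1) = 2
Characteristic equation: x² + x - 8 = 0.
Discriminant Δ = (-1)² + 4·(8) = 33.
Roots r₁,₂ = (-1 ± √33)/2, so r₁ = - \frac{1}{2} + \frac{\sqrt{33}}{2}, r₂ = - \frac{\sqrt{33}}{2} - \frac{1}{2}.
General solution: h(n) = A·r₁^n + B·r₂^n.
From the initial conditions, A + B = 5 and r₁A + r₂B = 2.
Since r₁ - r₂ = √33: A = (2 - (5)r₂)/√33 = \frac{3 \sqrt{33}}{22} + \frac{5}{2}, and B = 5 - A = \frac{5}{2} - \frac{3 \sqrt{33}}{22}.
So h(n) = \left(\frac{3 \sqrt{33}}{22} + \frac{5}{2}\right)\left(- \frac{1}{2} + \frac{\sqrt{33}}{2}\right)^n + \left(\frac{5}{2} - \frac{3 \sqrt{33}}{22}\right)\left(- \frac{\sqrt{33}}{2} - \frac{1}{2}\right)^n.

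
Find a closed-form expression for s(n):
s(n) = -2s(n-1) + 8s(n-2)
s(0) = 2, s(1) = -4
Characteristic equation: x² + 2x - 8 = 0, which factors as (x - (-4))(x - (2)) = 0.
Roots r₁ = -4, r₂ = 2 (distinct).
General solution: s(n) = A·(-4)^n + B·(2)^n.
From s(0) = 2: A + B = 2.
From s(1) = -4: -4A + 2B = -4.
Solving: A = \frac{4}{3}, B = \frac{2}{3}.
So s(n) = \frac{4 \left(-4\right)^{n}}{3} + \frac{2 \cdot 2^{n}}{3}.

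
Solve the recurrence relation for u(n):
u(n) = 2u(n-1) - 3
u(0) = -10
First-order linear non-homogeneous.
Homogeneous solution: u_h(n) = A·(2)^n.
Try constant particular solution u_p = K: K = 2K - 3 ⇒ K = 3.
General: u(n) = A·(2)^n + 3.
Apply u(0) = -10: A + 3 = -10 ⇒ A = -13.
So u(n) = 3 - 13 \cdot 2^{n}.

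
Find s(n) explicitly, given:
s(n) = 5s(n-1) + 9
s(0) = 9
First-order linear non-homogeneous.
Homogeneous solution: s_h(n) = A·(5)^n.
Try constant particular solution s_p = K: K = 5K + 9 ⇒ K = - \frac{9}{4}.
General: s(n) = A·(5)^n - \frac{9}{4}.
Apply s(0) = 9: A - \frac{9}{4} = 9 ⇒ A = \frac{45}{4}.
So s(n) = \frac{45 \cdot 5^{n}}{4} - \frac{9}{4}.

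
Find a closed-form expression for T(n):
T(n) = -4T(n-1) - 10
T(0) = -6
First-order linear non-homogeneous.
Homogeneous solution: T_h(n) = A·(-4)^n.
Try constant particular solution T_p = K: K = -4K - 10 ⇒ K = -2.
General: T(n) = A·(-4)^n - 2.
Apply T(0) = -6: A - 2 = -6 ⇒ A = -4.
So T(n) = - 4 \left(-4\right)^{n} - 2.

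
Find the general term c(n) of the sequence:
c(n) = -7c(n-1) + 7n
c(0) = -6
First-order linear with linear forcing.
Homogeneous solution: c_h(n) = A·(-7)^n.
Try particular c_p(n) = pn + q. Substituting:
  pn + q = -7(p(n-1) + q) + 7n.
Matching the n-coefficient: p = -7p + 7 ⇒ p = \frac{7}{8}.
Matching constants: q = 7p - 7q ⇒ q = \frac{49}{64}.
General: c(n) = A·(-7)^n + \frac{7 n}{8} + \frac{49}{64}.
Apply c(0) = -6: A + \frac{49}{64} = -6 ⇒ A = - \frac{433}{64}.
So c(n) = - \frac{433 \left(-7\right)^{n}}{64} + \frac{7 n}{8} + \frac{49}{64}.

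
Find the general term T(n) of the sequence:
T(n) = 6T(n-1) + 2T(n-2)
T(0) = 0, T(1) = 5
Characteristic equation: x² - 6x - 2 = 0.
Discriminant Δ = (6)² + 4·(2) = 44.
Roots r₁,₂ = (6 ± √44)/2, so r₁ = 3 + \sqrt{11}, r₂ = 3 - \sqrt{11}.
General solution: T(n) = A·r₁^n + B·r₂^n.
From the initial conditions, A + B = 0 and r₁A + r₂B = 5.
Since r₁ - r₂ = √44: A = (5 - (0)r₂)/√44 = \frac{5 \sqrt{11}}{22}, and B = 0 - A = - \frac{5 \sqrt{11}}{22}.
So T(n) = \left(\frac{5 \sqrt{11}}{22}\right)\left(3 + \sqrt{11}\right)^n + \left(- \frac{5 \sqrt{11}}{22}\right)\left(3 - \sqrt{11}\right)^n.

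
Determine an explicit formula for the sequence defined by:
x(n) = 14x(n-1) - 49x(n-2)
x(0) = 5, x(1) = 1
Characteristic equation: x² - 14x + 49 = 0, which is (x - (7))².
Repeated root r = 7.
General solution: x(n) = (A + Bn)·(7)^n.
From x(0) = 5: A = 5.
From x(1) = 1: (A + B)·(7) = 1 ⇒ B = - \frac{34}{7}.
So x(n) = \left(5 - \frac{34 n}{7}\right) \cdot (7)^n.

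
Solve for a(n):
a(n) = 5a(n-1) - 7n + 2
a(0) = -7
First-order linear with linear forcing.
Homogeneous solution: a_h(n) = A·(5)^n.
Try particular a_p(n) = pn + q. Substituting:
  pn + q = 5(p(n-1) + q) - 7n + 2.
Matching the n-coefficient: p = 5p - 7 ⇒ p = \frac{7}{4}.
Matching constants: q = -5p + 5q + 2 ⇒ q = \frac{27}{16}.
General: a(n) = A·(5)^n + \frac{7 n}{4} + \frac{27}{16}.
Apply a(0) = -7: A + \frac{27}{16} = -7 ⇒ A = - \frac{139}{16}.
So a(n) = - \frac{139 \cdot 5^{n}}{16} + \frac{7 n}{4} + \frac{27}{16}.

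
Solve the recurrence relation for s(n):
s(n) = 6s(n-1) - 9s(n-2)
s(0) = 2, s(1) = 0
Characteristic equation: x² - 6x + 9 = 0, which is (x - (3))².
Repeated root r = 3.
General solution: s(n) = (A + Bn)·(3)^n.
From s(0) = 2: A = 2.
From s(1) = 0: (A + B)·(3) = 0 ⇒ B = -2.
So s(n) = \left(2 - 2 n\right) \cdot (3)^n.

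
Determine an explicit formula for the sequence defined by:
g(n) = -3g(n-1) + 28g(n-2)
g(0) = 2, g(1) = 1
Characteristic equation: x² + 3x - 28 = 0, which factors as (x - (4))(x - (-7)) = 0.
Roots r₁ = 4, r₂ = -7 (distinct).
General solution: g(n) = A·(4)^n + B·(-7)^n.
From g(0) = 2: A + B = 2.
From g(1) = 1: 4A - 7B = 1.
Solving: A = \frac{15}{11}, B = \frac{7}{11}.
So g(n) = \frac{7 \left(-7\right)^{n}}{11} + \frac{15 \cdot 4^{n}}{11}.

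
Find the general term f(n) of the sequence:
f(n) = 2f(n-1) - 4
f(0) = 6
First-order linear non-homogeneous.
Homogeneous solution: f_h(n) = A·(2)^n.
Try constant particular solution f_p = K: K = 2K - 4 ⇒ K = 4.
General: f(n) = A·(2)^n + 4.
Apply f(0) = 6: A + 4 = 6 ⇒ A = 2.
So f(n) = 2 \cdot 2^{n} + 4.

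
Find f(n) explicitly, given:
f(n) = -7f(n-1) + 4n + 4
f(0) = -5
First-order linear with linear forcing.
Homogeneous solution: f_h(n) = A·(-7)^n.
Try particular f_p(n) = pn + q. Substituting:
  pn + q = -7(p(n-1) + q) + 4n + 4.
Matching the n-coefficient: p = -7p + 4 ⇒ p = \frac{1}{2}.
Matching constants: q = 7p - 7q + 4 ⇒ q = \frac{15}{16}.
General: f(n) = A·(-7)^n + \frac{n}{2} + \frac{15}{16}.
Apply f(0) = -5: A + \frac{15}{16} = -5 ⇒ A = - \frac{95}{16}.
So f(n) = - \frac{95 \left(-7\right)^{n}}{16} + \frac{n}{2} + \frac{15}{16}.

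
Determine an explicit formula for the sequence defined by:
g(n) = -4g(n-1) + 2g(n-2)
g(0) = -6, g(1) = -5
Characteristic equation: x² + 4x - 2 = 0.
Discriminant Δ = (-4)² + 4·(2) = 24.
Roots r₁,₂ = (-4 ± √24)/2, so r₁ = -2 + \sqrt{6}, r₂ = - \sqrt{6} - 2.
General solution: g(n) = A·r₁^n + B·r₂^n.
From the initial conditions, A + B = -6 and r₁A + r₂B = -5.
Since r₁ - r₂ = √24: A = (-5 - (-6)r₂)/√24 = - \frac{17 \sqrt{6}}{12} - 3, and B = -6 - A = -3 + \frac{17 \sqrt{6}}{12}.
So g(n) = \left(- \frac{17 \sqrt{6}}{12} - 3\right)\left(-2 + \sqrt{6}\right)^n + \left(-3 + \frac{17 \sqrt{6}}{12}\right)\left(- \sqrt{6} - 2\right)^n.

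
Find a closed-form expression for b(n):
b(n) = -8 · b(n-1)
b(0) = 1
Pure geometric recurrence with ratio -8.
By induction b(n) = b(0) · (-8)^n = \left(-8\right)^{n}.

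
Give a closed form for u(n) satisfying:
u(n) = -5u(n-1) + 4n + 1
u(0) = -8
First-order linear with linear forcing.
Homogeneous solution: u_h(n) = A·(-5)^n.
Try particular u_p(n) = pn + q. Substituting:
  pn + q = -5(p(n-1) + q) + 4n + 1.
Matching the n-coefficient: p = -5p + 4 ⇒ p = \frac{2}{3}.
Matching constants: q = 5p - 5q + 1 ⇒ q = \frac{13}{18}.
General: u(n) = A·(-5)^n + \frac{2 n}{3} + \frac{13}{18}.
Apply u(0) = -8: A + \frac{13}{18} = -8 ⇒ A = - \frac{157}{18}.
So u(n) = - \frac{157 \left(-5\right)^{n}}{18} + \frac{2 n}{3} + \frac{13}{18}.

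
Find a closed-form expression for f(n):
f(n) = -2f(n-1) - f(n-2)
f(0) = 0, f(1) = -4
Characteristic equation: x² + 2x + 1 = 0, which is (x - (-1))².
Repeated root r = -1.
General solution: f(n) = (A + Bn)·(-1)^n.
From f(0) = 0: A = 0.
From f(1) = -4: (A + B)·(-1) = -4 ⇒ B = 4.
So f(n) = \left(4 n\right) \cdot (-1)^n.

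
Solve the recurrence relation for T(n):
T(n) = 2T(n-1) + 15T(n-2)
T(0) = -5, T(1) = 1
Characteristic equation: x² - 2x - 15 = 0, which factors as (x - (-3))(x - (5)) = 0.
Roots r₁ = -3, r₂ = 5 (distinct).
General solution: T(n) = A·(-3)^n + B·(5)^n.
From T(0) = -5: A + B = -5.
From T(1) = 1: -3A + 5B = 1.
Solving: A = - \frac{13}{4}, B = - \frac{7}{4}.
So T(n) = - \frac{13 \left(-3\right)^{n}}{4} - \frac{7 \cdot 5^{n}}{4}.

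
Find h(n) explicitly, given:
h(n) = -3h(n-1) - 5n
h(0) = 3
First-order linear with linear forcing.
Homogeneous solution: h_h(n) = A·(-3)^n.
Try particular h_p(n) = pn + q. Substituting:
  pn + q = -3(p(n-1) + q) - 5n.
Matching the n-coefficient: p = -3p - 5 ⇒ p = - \frac{5}{4}.
Matching constants: q = 3p - 3q ⇒ q = - \frac{15}{16}.
General: h(n) = A·(-3)^n - \frac{5 n}{4} - \frac{15}{16}.
Apply h(0) = 3: A - \frac{15}{16} = 3 ⇒ A = \frac{63}{16}.
So h(n) = \frac{63 \left(-3\right)^{n}}{16} - \frac{5 n}{4} - \frac{15}{16}.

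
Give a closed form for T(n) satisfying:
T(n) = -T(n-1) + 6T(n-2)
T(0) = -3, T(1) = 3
Characteristic equation: x² + x - 6 = 0, which factors as (x - (-3))(x - (2)) = 0.
Roots r₁ = -3, r₂ = 2 (distinct).
General solution: T(n) = A·(-3)^n + B·(2)^n.
From T(0) = -3: A + B = -3.
From T(1) = 3: -3A + 2B = 3.
Solving: A = - \frac{9}{5}, B = - \frac{6}{5}.
So T(n) = - \frac{9 \left(-3\right)^{n}}{5} - \frac{6 \cdot 2^{n}}{5}.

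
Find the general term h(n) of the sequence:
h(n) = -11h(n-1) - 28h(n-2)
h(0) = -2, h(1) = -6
Characteristic equation: x² + 11x + 28 = 0, which factors as (x - (-7))(x - (-4)) = 0.
Roots r₁ = -7, r₂ = -4 (distinct).
General solution: h(n) = A·(-7)^n + B·(-4)^n.
From h(0) = -2: A + B = -2.
From h(1) = -6: -7A - 4B = -6.
Solving: A = \frac{14}{3}, B = - \frac{20}{3}.
So h(n) = - \frac{20 \left(-4\right)^{n}}{3} + \frac{14 \left(-7\right)^{n}}{3}.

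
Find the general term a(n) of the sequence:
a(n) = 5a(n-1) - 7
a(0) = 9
First-order linear non-homogeneous.
Homogeneous solution: a_h(n) = A·(5)^n.
Try constant particular solution a_p = K: K = 5K - 7 ⇒ K = \frac{7}{4}.
General: a(n) = A·(5)^n + \frac{7}{4}.
Apply a(0) = 9: A + \frac{7}{4} = 9 ⇒ A = \frac{29}{4}.
So a(n) = \frac{29 \cdot 5^{n}}{4} + \frac{7}{4}.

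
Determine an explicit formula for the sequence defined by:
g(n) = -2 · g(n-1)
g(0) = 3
Pure geometric recurrence with ratio -2.
By induction g(n) = g(0) · (-2)^n = 3 \left(-2\right)^{n}.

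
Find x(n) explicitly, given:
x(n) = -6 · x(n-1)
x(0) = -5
Pure geometric recurrence with ratio -6.
By induction x(n) = x(0) · (-6)^n = - 5 \left(-6\right)^{n}.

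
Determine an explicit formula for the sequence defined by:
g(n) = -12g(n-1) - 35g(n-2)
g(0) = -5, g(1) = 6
Characteristic equation: x² + 12x + 35 = 0, which factors as (x - (-5))(x - (-7)) = 0.
Roots r₁ = -5, r₂ = -7 (distinct).
General solution: g(n) = A·(-5)^n + B·(-7)^n.
From g(0) = -5: A + B = -5.
From g(1) = 6: -5A - 7B = 6.
Solving: A = - \frac{29}{2}, B = \frac{19}{2}.
So g(n) = - \frac{29 \left(-5\right)^{n}}{2} + \frac{19 \left(-7\right)^{n}}{2}.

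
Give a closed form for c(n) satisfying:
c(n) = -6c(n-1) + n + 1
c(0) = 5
First-order linear with linear forcing.
Homogeneous solution: c_h(n) = A·(-6)^n.
Try particular c_p(n) = pn + q. Substituting:
  pn + q = -6(p(n-1) + q) + n + 1.
Matching the n-coefficient: p = -6p + 1 ⇒ p = \frac{1}{7}.
Matching constants: q = 6p - 6q + 1 ⇒ q = \frac{13}{49}.
General: c(n) = A·(-6)^n + \frac{n}{7} + \frac{13}{49}.
Apply c(0) = 5: A + \frac{13}{49} = 5 ⇒ A = \frac{232}{49}.
So c(n) = \frac{232 \left(-6\right)^{n}}{49} + \frac{n}{7} + \frac{13}{49}.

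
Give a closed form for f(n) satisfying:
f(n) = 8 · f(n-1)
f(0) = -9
Pure geometric recurrence with ratio 8.
By induction f(n) = f(0) · (8)^n = - 9 \cdot 8^{n}.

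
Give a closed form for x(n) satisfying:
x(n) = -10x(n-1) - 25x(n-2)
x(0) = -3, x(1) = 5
Characteristic equation: x² + 10x + 25 = 0, which is (x - (-5))².
Repeated root r = -5.
General solution: x(n) = (A + Bn)·(-5)^n.
From x(0) = -3: A = -3.
From x(1) = 5: (A + B)·(-5) = 5 ⇒ B = 2.
So x(n) = \left(2 n - 3\right) \cdot (-5)^n.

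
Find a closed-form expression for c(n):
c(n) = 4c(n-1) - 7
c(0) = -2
First-order linear non-homogeneous.
Homogeneous solution: c_h(n) = A·(4)^n.
Try constant particular solution c_p = K: K = 4K - 7 ⇒ K = \frac{7}{3}.
General: c(n) = A·(4)^n + \frac{7}{3}.
Apply c(0) = -2: A + \frac{7}{3} = -2 ⇒ A = - \frac{13}{3}.
So c(n) = \frac{7}{3} - \frac{13 \cdot 4^{n}}{3}.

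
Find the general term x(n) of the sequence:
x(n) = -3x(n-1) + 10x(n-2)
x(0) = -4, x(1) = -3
Characteristic equation: x² + 3x - 10 = 0, which factors as (x - (2))(x - (-5)) = 0.
Roots r₁ = 2, r₂ = -5 (distinct).
General solution: x(n) = A·(2)^n + B·(-5)^n.
From x(0) = -4: A + B = -4.
From x(1) = -3: 2A - 5B = -3.
Solving: A = - \frac{23}{7}, B = - \frac{5}{7}.
So x(n) = - \frac{5 \left(-5\right)^{n}}{7} - \frac{23 \cdot 2^{n}}{7}.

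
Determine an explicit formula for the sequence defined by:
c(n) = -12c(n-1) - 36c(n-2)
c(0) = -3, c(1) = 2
Characteristic equation: x² + 12x + 36 = 0, which is (x - (-6))².
Repeated root r = -6.
General solution: c(n) = (A + Bn)·(-6)^n.
From c(0) = -3: A = -3.
From c(1) = 2: (A + B)·(-6) = 2 ⇒ B = \frac{8}{3}.
So c(n) = \left(\frac{8 n}{3} - 3\right) \cdot (-6)^n.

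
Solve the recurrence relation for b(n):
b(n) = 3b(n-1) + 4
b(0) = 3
First-order linear non-homogeneous.
Homogeneous solution: b_h(n) = A·(3)^n.
Try constant particular solution b_p = K: K = 3K + 4 ⇒ K = -2.
General: b(n) = A·(3)^n - 2.
Apply b(0) = 3: A - 2 = 3 ⇒ A = 5.
So b(n) = 5 \cdot 3^{n} - 2.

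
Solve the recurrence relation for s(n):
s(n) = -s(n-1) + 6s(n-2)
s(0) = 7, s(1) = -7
Characteristic equation: x² + x - 6 = 0, which factors as (x - (2))(x - (-3)) = 0.
Roots r₁ = 2, r₂ = -3 (distinct).
General solution: s(n) = A·(2)^n + B·(-3)^n.
From s(0) = 7: A + B = 7.
From s(1) = -7: 2A - 3B = -7.
Solving: A = \frac{14}{5}, B = \frac{21}{5}.
So s(n) = \frac{21 \left(-3\right)^{n}}{5} + \frac{14 \cdot 2^{n}}{5}.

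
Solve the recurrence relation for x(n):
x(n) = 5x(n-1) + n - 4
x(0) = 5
First-order linear with linear forcing.
Homogeneous solution: x_h(n) = A·(5)^n.
Try particular x_p(n) = pn + q. Substituting:
  pn + q = 5(p(n-1) + q) + n - 4.
Matching the n-coefficient: p = 5p + 1 ⇒ p = - \frac{1}{4}.
Matching constants: q = -5p + 5q - 4 ⇒ q = \frac{11}{16}.
General: x(n) = A·(5)^n - \frac{n}{4} + \frac{11}{16}.
Apply x(0) = 5: A + \frac{11}{16} = 5 ⇒ A = \frac{69}{16}.
So x(n) = \frac{69 \cdot 5^{n}}{16} - \frac{n}{4} + \frac{11}{16}.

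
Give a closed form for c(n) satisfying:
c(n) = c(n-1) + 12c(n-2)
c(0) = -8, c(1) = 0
Characteristic equation: x² - x - 12 = 0, which factors as (x - (-3))(x - (4)) = 0.
Roots r₁ = -3, r₂ = 4 (distinct).
General solution: c(n) = A·(-3)^n + B·(4)^n.
From c(0) = -8: A + B = -8.
From c(1) = 0: -3A + 4B = 0.
Solving: A = - \frac{32}{7}, B = - \frac{24}{7}.
So c(n) = - \frac{32 \left(-3\right)^{n}}{7} - \frac{24 \cdot 4^{n}}{7}.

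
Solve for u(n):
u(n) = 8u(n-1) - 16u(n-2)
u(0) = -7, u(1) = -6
Characteristic equation: x² - 8x + 16 = 0, which is (x - (4))².
Repeated root r = 4.
General solution: u(n) = (A + Bn)·(4)^n.
From u(0) = -7: A = -7.
From u(1) = -6: (A + B)·(4) = -6 ⇒ B = \frac{11}{2}.
So u(n) = \left(\frac{11 n}{2} - 7\right) \cdot (4)^n.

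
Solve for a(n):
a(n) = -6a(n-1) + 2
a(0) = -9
First-order linear non-homogeneous.
Homogeneous solution: a_h(n) = A·(-6)^n.
Try constant particular solution a_p = K: K = -6K + 2 ⇒ K = \frac{2}{7}.
General: a(n) = A·(-6)^n + \frac{2}{7}.
Apply a(0) = -9: A + \frac{2}{7} = -9 ⇒ A = - \frac{65}{7}.
So a(n) = \frac{2}{7} - \frac{65 \left(-6\right)^{n}}{7}.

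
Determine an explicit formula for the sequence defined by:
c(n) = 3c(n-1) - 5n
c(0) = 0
First-order linear with linear forcing.
Homogeneous solution: c_h(n) = A·(3)^n.
Try particular c_p(n) = pn + q. Substituting:
  pn + q = 3(p(n-1) + q) - 5n.
Matching the n-coefficient: p = 3p - 5 ⇒ p = \frac{5}{2}.
Matching constants: q = -3p + 3q ⇒ q = \frac{15}{4}.
General: c(n) = A·(3)^n + \frac{5 n}{2} + \frac{15}{4}.
Apply c(0) = 0: A + \frac{15}{4} = 0 ⇒ A = - \frac{15}{4}.
So c(n) = - \frac{15 \cdot 3^{n}}{4} + \frac{5 n}{2} + \frac{15}{4}.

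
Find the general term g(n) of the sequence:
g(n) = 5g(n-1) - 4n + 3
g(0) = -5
First-order linear with linear forcing.
Homogeneous solution: g_h(n) = A·(5)^n.
Try particular g_p(n) = pn + q. Substituting:
  pn + q = 5(p(n-1) + q) - 4n + 3.
Matching the n-coefficient: p = 5p - 4 ⇒ p = 1.
Matching constants: q = -5p + 5q + 3 ⇒ q = \frac{1}{2}.
General: g(n) = A·(5)^n + n + \frac{1}{2}.
Apply g(0) = -5: A + \frac{1}{2} = -5 ⇒ A = - \frac{11}{2}.
So g(n) = - \frac{11 \cdot 5^{n}}{2} + n + \frac{1}{2}.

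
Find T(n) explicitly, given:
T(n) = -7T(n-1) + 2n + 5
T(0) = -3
First-order linear with linear forcing.
Homogeneous solution: T_h(n) = A·(-7)^n.
Try particular T_p(n) = pn + q. Substituting:
  pn + q = -7(p(n-1) + q) + 2n + 5.
Matching the n-coefficient: p = -7p + 2 ⇒ p = \frac{1}{4}.
Matching constants: q = 7p - 7q + 5 ⇒ q = \frac{27}{32}.
General: T(n) = A·(-7)^n + \frac{n}{4} + \frac{27}{32}.
Apply T(0) = -3: A + \frac{27}{32} = -3 ⇒ A = - \frac{123}{32}.
So T(n) = - \frac{123 \left(-7\right)^{n}}{32} + \frac{n}{4} + \frac{27}{32}.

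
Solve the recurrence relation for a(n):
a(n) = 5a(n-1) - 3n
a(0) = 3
First-order linear with linear forcing.
Homogeneous solution: a_h(n) = A·(5)^n.
Try particular a_p(n) = pn + q. Substituting:
  pn + q = 5(p(n-1) + q) - 3n.
Matching the n-coefficient: p = 5p - 3 ⇒ p = \frac{3}{4}.
Matching constants: q = -5p + 5q ⇒ q = \frac{15}{16}.
General: a(n) = A·(5)^n + \frac{3 n}{4} + \frac{15}{16}.
Apply a(0) = 3: A + \frac{15}{16} = 3 ⇒ A = \frac{33}{16}.
So a(n) = \frac{33 \cdot 5^{n}}{16} + \frac{3 n}{4} + \frac{15}{16}.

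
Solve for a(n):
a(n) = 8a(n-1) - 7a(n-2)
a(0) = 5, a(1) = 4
Characteristic equation: x² - 8x + 7 = 0, which factors as (x - (1))(x - (7)) = 0.
Roots r₁ = 1, r₂ = 7 (distinct).
General solution: a(n) = A·(1)^n + B·(7)^n.
From a(0) = 5: A + B = 5.
From a(1) = 4: A + 7B = 4.
Solving: A = \frac{31}{6}, B = - \frac{1}{6}.
So a(n) = \frac{31}{6} - \frac{7^{n}}{6}.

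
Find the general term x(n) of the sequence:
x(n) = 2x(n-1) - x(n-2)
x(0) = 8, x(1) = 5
Characteristic equation: x² - 2x + 1 = 0, which is (x - (1))².
Repeated root r = 1.
General solution: x(n) = (A + Bn)·(1)^n.
From x(0) = 8: A = 8.
From x(1) = 5: (A + B)·(1) = 5 ⇒ B = -3.
So x(n) = \left(8 - 3 n\right) \cdot (1)^n.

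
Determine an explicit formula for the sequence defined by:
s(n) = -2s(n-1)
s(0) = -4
This is a homogeneous first-order recurrence with ratio -2.
By induction s(n) = s(0) · (-2)^n = - 4 \left(-2\right)^{n}.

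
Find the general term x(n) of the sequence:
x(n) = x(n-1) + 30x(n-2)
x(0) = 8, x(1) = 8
Characteristic equation: x² - x - 30 = 0, which factors as (x - (6))(x - (-5)) = 0.
Roots r₁ = 6, r₂ = -5 (distinct).
General solution: x(n) = A·(6)^n + B·(-5)^n.
From x(0) = 8: A + B = 8.
From x(1) = 8: 6A - 5B = 8.
Solving: A = \frac{48}{11}, B = \frac{40}{11}.
So x(n) = \frac{40 \left(-5\right)^{n}}{11} + \frac{48 \cdot 6^{n}}{11}.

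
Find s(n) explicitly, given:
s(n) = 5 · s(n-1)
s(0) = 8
Pure geometric recurrence with ratio 5.
By induction s(n) = s(0) · (5)^n = 8 \cdot 5^{n}.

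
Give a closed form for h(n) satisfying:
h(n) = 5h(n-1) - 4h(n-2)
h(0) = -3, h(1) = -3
Characteristic equation: x² - 5x + 4 = 0, which factors as (x - (1))(x - (4)) = 0.
Roots r₁ = 1, r₂ = 4 (distinct).
General solution: h(n) = A·(1)^n + B·(4)^n.
From h(0) = -3: A + B = -3.
From h(1) = -3: A + 4B = -3.
Solving: A = -3, B = 0.
So h(n) = -3.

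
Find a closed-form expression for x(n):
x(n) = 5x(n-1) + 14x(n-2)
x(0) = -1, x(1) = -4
Characteristic equation: x² - 5x - 14 = 0, which factors as (x - (7))(x - (-2)) = 0.
Roots r₁ = 7, r₂ = -2 (distinct).
General solution: x(n) = A·(7)^n + B·(-2)^n.
From x(0) = -1: A + B = -1.
From x(1) = -4: 7A - 2B = -4.
Solving: A = - \frac{2}{3}, B = - \frac{1}{3}.
So x(n) = - \frac{\left(-2\right)^{n}}{3} - \frac{2 \cdot 7^{n}}{3}.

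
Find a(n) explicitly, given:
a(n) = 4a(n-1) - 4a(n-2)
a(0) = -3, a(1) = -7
Characteristic equation: x² - 4x + 4 = 0, which is (x - (2))².
Repeated root r = 2.
General solution: a(n) = (A + Bn)·(2)^n.
From a(0) = -3: A = -3.
From a(1) = -7: (A + B)·(2) = -7 ⇒ B = - \frac{1}{2}.
So a(n) = \left(- \frac{n}{2} - 3\right) \cdot (2)^n.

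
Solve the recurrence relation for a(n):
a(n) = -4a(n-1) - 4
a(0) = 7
First-order linear non-homogeneous.
Homogeneous solution: a_h(n) = A·(-4)^n.
Try constant particular solution a_p = K: K = -4K - 4 ⇒ K = - \frac{4}{5}.
General: a(n) = A·(-4)^n - \frac{4}{5}.
Apply a(0) = 7: A - \frac{4}{5} = 7 ⇒ A = \frac{39}{5}.
So a(n) = \frac{39 \left(-4\right)^{n}}{5} - \frac{4}{5}.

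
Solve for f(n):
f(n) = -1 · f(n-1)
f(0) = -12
Pure geometric recurrence with ratio -1.
By induction f(n) = f(0) · (-1)^n = - 12 \left(-1\right)^{n}.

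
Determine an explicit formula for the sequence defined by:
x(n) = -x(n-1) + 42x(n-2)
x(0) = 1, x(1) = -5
Characteristic equation: x² + x - 42 = 0, which factors as (x - (-7))(x - (6)) = 0.
Roots r₁ = -7, r₂ = 6 (distinct).
General solution: x(n) = A·(-7)^n + B·(6)^n.
From x(0) = 1: A + B = 1.
From x(1) = -5: -7A + 6B = -5.
Solving: A = \frac{11}{13}, B = \frac{2}{13}.
So x(n) = \frac{11 \left(-7\right)^{n}}{13} + \frac{2 \cdot 6^{n}}{13}.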